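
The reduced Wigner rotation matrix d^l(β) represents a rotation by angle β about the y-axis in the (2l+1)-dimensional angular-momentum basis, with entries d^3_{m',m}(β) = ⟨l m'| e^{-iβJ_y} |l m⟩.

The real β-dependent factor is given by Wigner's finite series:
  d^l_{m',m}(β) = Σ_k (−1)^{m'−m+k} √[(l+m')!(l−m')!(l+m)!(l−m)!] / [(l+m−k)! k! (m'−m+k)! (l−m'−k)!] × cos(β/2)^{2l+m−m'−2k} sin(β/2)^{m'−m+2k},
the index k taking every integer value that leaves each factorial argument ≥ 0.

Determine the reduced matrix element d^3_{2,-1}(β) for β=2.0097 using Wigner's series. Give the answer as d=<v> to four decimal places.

d^3_{2,-1}(β=2.0097) via Wigner's sum:
c=cos(2.0097/2)=0.536215, s=sin(2.0097/2)=0.844082; N=√[120·1·2·24]=75.894664
k: max(0,(-1)−(2))=0 … min(3+(-1),3−(2))=1
  k=0: (−1)^3·75.8947/(12)·0.5362^3·0.8441^3 = -0.586408
  k=1: (−1)^4·75.8947/(24)·0.5362^1·0.8441^5 = +0.726542
d^3_{2,-1}(2.0097) = -0.586408 +0.726542 = +0.140134

d=0.1401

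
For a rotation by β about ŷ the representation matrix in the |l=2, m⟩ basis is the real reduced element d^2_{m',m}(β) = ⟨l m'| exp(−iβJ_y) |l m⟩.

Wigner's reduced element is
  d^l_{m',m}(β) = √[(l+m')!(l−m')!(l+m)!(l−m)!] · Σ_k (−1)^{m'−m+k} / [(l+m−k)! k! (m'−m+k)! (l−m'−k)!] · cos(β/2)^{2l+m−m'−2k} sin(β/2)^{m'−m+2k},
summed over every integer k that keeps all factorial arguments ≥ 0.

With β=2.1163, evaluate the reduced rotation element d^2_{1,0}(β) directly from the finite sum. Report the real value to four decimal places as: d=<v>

d=0.5432

d^2_{1,0}(β=2.1163) via Wigner's sum:
c=cos(2.1163/2)=0.490485, s=sin(2.1163/2)=0.871450; N=√[6·1·2·2]=4.898979
k: max(0,(0)−(1))=0 … min(2+(0),2−(1))=1
  k=0: (−1)^1·4.8990/(2)·0.4905^3·0.8714^1 = -0.251881
  k=1: (−1)^2·4.8990/(2)·0.4905^1·0.8714^3 = +0.795112
d^2_{1,0}(2.1163) = -0.251881 +0.795112 = +0.543231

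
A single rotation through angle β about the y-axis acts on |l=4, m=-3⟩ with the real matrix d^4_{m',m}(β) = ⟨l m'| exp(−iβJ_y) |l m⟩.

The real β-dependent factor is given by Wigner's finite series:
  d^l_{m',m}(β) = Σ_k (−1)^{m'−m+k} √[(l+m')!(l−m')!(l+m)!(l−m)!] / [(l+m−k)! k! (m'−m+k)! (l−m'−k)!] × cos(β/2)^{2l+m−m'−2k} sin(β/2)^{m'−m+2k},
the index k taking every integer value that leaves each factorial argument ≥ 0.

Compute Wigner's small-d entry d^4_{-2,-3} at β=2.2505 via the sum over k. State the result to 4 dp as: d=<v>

d=0.1133

d^4_{-2,-3}(β=2.2505) via Wigner's sum:
c=cos(2.2505/2)=0.430951, s=sin(2.2505/2)=0.902375; N=√[2·720·1·5040]=2693.993318
The bounds max(0,m−m')=0 and min(l+m,l−m')=1 give 2 terms
  k=0: (−1)^1·2693.9933/(720)·0.4310^7·0.9024^1 = -0.009321
  k=1: (−1)^2·2693.9933/(240)·0.4310^5·0.9024^3 = +0.122599
d^4_{-2,-3}(2.2505) = -0.009321 +0.122599 = +0.113278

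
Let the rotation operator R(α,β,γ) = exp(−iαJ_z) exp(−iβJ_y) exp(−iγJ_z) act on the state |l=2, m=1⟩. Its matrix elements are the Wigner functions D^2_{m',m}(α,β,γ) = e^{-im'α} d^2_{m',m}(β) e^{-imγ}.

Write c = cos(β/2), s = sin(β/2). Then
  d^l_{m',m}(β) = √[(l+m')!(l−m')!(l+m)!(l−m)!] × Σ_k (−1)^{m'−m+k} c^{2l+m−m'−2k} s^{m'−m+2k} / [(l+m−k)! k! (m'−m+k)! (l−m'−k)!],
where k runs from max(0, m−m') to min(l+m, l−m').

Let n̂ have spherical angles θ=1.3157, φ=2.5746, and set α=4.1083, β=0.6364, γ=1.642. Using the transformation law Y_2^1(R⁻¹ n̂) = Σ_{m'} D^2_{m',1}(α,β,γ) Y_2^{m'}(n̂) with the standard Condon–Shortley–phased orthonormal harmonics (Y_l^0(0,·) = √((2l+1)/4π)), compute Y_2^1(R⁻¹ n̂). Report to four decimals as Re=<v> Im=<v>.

Need the full column D^2_{m',1} for m'=−2..2 at α=4.1083, β=0.6364, γ=1.642.
cos(β/2)=0.949800, sin(β/2)=0.312857
d^2_{-2,1}: single k=3 term ⇒ +0.058170;  D = +0.055718+0.016713i
d^2_{-1,1}: k∈[2..3] ⇒ +0.264898 -0.009580 = +0.255318;  D = -0.199281+0.159606i
d^2_{0,1}: k∈[1..2] ⇒ +0.656627 -0.071244 = +0.585383;  D = -0.041646-0.583900i
d^2_{1,1}: k∈[0..1] ⇒ +0.813821 -0.264898 = +0.548923;  D = +0.472812+0.278864i
d^2_{2,1}: single k=0 term ⇒ -0.536134;  D = +0.486469-0.225359i
Y_2^{m'}(θ=1.3157,φ=2.5746) and Σ D·Y over m':
  (+0.0557+0.0167i)·(+0.1530+0.3277i)  (-0.1993+0.1596i)·(-0.1591-0.1013i)  (-0.0416-0.5839i)·(-0.2551+0.0000i)  (+0.4728+0.2789i)·(+0.1591-0.1013i)  (+0.4865-0.2254i)·(+0.1530-0.3277i)
Y_2^1(R⁻¹ n̂) = +0.165619-0.032848i

Re=0.1656 Im=-0.0328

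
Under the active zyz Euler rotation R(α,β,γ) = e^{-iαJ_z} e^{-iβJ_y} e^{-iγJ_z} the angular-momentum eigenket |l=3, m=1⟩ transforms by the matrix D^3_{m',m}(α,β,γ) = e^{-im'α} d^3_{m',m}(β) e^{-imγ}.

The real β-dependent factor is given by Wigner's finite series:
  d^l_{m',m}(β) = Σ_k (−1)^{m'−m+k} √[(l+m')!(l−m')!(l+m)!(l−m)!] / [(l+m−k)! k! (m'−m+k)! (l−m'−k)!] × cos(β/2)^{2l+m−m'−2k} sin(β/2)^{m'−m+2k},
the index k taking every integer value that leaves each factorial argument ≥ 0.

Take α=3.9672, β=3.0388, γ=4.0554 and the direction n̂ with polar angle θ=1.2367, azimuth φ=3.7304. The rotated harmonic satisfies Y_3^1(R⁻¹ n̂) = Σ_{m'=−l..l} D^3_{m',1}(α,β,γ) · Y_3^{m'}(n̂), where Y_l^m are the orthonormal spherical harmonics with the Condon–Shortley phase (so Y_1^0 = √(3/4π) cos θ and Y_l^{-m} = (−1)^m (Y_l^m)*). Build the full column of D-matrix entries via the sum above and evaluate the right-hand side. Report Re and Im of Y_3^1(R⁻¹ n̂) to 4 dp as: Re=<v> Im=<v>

Re=0.1781 Im=-0.1452

Need the full column D^3_{m',1} for m'=−3..3 at α=3.9672, β=3.0388, γ=4.0554.
cos(β/2)=0.051374, sin(β/2)=0.998679
d^3_{-3,1}: single k=4 term ⇒ +0.010168;  D = +0.000079+0.010168i
d^3_{-2,1}: k∈[3..4] ⇒ +0.000854 -0.161388 = -0.160534;  D = +0.118830+0.107938i
d^3_{-1,1}: k∈[2..4] ⇒ +0.000042 -0.021003 +0.992103 = +0.971142;  D = +0.967367-0.085544i
d^3_{0,1}: k∈[1..3] ⇒ +0.000001 -0.001404 +0.176792 = +0.175390;  D = -0.107117+0.138880i
d^3_{1,1}: k∈[0..2] ⇒ +0.000000 -0.000056 +0.015752 = +0.015697;  D = -0.002634-0.015474i
d^3_{2,1}: k∈[0..1] ⇒ -0.000001 +0.000854 = +0.000853;  D = +0.000715+0.000465i
d^3_{3,1}: single k=0 term ⇒ +0.000027;  D = -0.000026+0.000007i
Y_3^{m'}(θ=1.2367,φ=3.7304) and Σ D·Y over m':
  (+0.0001+0.0102i)·(+0.0684+0.3451i)  (+0.1188+0.1079i)·(+0.1146-0.2763i)  (+0.9674-0.0855i)·(+0.1174-0.0784i)  (-0.1071+0.1389i)·(-0.3013+0.0000i)  (-0.0026-0.0155i)·(-0.1174-0.0784i)  (+0.0007+0.0005i)·(+0.1146+0.2763i)  (-0.0000+0.0000i)·(-0.0684+0.3451i)
Y_3^1(R⁻¹ n̂) = +0.178113-0.145201i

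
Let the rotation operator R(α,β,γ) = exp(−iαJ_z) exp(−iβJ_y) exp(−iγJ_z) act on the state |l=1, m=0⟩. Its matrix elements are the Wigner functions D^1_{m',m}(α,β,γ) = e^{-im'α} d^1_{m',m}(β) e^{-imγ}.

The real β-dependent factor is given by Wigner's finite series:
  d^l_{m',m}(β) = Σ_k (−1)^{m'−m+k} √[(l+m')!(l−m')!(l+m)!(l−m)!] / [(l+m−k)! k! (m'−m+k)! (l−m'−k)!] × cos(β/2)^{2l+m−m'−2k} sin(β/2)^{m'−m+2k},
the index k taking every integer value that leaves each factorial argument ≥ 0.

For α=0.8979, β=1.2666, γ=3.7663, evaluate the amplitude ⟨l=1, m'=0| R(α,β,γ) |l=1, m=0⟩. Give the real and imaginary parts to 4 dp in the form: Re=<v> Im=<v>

Re=0.2995 Im=0.0000

D^1_{0,0}(0.8979,1.2666,3.7663) = e^{-i·0·0.8979}·d^1_{0,0}(1.2666)·e^{-i·0·3.7663}. Compute d first:
c=cos(1.2666/2)=0.806079, s=sin(1.2666/2)=0.591808; N=√[1·1·1·1]=1.000000
k: max(0,(0)−(0))=0 … min(1+(0),1−(0))=1
  k=0: (−1)^0·1.0000/(1)·0.8061^2·0.5918^0 = +0.649763
  k=1: (−1)^1·1.0000/(1)·0.8061^0·0.5918^2 = -0.350237
d^1_{0,0}(1.2666) = +0.649763 -0.350237 = +0.299526
Attach z-rotation phases: D = e^{-i(0)(0.8979)}·(+0.299526)·e^{-i(0)(3.7663)} = +0.299526+0.000000i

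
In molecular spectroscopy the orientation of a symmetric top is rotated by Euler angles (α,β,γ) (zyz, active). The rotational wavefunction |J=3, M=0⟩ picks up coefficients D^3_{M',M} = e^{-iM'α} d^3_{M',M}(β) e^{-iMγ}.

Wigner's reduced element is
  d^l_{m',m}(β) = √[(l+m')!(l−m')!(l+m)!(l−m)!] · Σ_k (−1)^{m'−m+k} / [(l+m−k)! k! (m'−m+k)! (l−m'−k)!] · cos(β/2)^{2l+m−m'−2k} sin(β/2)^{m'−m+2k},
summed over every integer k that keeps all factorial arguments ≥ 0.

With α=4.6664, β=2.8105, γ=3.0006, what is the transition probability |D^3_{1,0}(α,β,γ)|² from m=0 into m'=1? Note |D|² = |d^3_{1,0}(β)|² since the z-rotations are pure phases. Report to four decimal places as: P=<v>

First d^3_{1,0}(β=2.8105), then the phase factors e^{-i(1)α} and e^{-i(0)γ}:
Half-angle: c=0.164791, s=0.986328. N=√(24·2·6·6)=41.569219
The bounds max(0,m−m')=0 and min(l+m,l−m')=2 give 3 terms
  k=0: (−1)^1·41.5692/(12)·0.1648^5·0.9863^1 = -0.000415
  k=1: (−1)^2·41.5692/(4)·0.1648^3·0.9863^3 = +0.044625
  k=2: (−1)^3·41.5692/(12)·0.1648^1·0.9863^5 = -0.532884
d^3_{1,0}(2.8105) = -0.000415 +0.044625 -0.532884 = -0.488674
|D^3_{1,0}|² = |d^3_{1,0}(β)|² = (-0.488674)² = 0.238802 (the z-rotation phases have unit modulus)

P=0.2388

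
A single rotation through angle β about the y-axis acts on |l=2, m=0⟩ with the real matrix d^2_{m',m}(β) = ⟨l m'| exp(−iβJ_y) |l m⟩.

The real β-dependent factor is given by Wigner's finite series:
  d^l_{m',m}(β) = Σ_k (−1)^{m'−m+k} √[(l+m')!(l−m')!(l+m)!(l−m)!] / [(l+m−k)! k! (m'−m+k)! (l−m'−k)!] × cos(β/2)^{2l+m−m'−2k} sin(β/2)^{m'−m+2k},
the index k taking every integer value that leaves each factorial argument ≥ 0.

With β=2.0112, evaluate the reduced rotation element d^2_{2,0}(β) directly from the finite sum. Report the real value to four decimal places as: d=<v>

d=0.5011

d^2_{2,0}(β=2.0112) via Wigner's sum:
With c≡cos(β/2)=0.535582 and s≡sin(β/2)=0.844483, N=[24·1·2·2]^{1/2}=9.797959
k∈{0} keeps every argument non-negative
  k=0: (−1)^2·9.7980/(4)·0.5356^2·0.8445^2 = +0.501083
d^2_{2,0}(2.0112) = +0.501083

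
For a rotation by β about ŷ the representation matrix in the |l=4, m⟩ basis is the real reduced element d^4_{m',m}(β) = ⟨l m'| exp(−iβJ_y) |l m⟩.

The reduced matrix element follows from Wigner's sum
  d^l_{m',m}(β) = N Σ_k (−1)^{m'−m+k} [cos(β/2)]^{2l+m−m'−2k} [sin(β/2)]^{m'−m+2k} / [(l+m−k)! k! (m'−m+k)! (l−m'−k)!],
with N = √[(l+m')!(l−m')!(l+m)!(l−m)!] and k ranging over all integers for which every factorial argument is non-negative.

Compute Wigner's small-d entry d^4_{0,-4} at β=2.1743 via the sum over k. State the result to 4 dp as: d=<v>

d=0.2403

d^4_{0,-4}(β=2.1743) via Wigner's sum:
c=cos(2.1743/2)=0.465010, s=sin(2.1743/2)=0.885305; N=√[24·24·1·40320]=4819.161753
Admissible k: 0..0 (factorial args all ≥0)
  k=0: (−1)^4·4819.1618/(576)·0.4650^4·0.8853^4 = +0.240310
d^4_{0,-4}(2.1743) = +0.240310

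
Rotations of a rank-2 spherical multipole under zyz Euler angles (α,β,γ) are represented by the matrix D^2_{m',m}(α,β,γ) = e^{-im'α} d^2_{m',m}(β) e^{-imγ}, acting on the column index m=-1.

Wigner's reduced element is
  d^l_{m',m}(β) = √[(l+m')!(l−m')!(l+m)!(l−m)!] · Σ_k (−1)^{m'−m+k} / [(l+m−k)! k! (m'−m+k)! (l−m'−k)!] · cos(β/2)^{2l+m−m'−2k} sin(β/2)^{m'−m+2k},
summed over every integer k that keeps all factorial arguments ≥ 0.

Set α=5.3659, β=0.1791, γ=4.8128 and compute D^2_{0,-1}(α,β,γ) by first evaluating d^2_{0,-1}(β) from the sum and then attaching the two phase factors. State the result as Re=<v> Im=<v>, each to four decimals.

Re=-0.0215 Im=0.2136

First d^2_{0,-1}(β=0.1791), then the phase factors e^{-i(0)α} and e^{-i(-1)γ}:
c=cos(0.1791/2)=0.995993, s=sin(0.1791/2)=0.089430; N=√[2·2·1·6]=4.898979
The bounds max(0,m−m')=0 and min(l+m,l−m')=1 give 2 terms
  k=0: (−1)^1·4.8990/(2)·0.9960^3·0.0894^1 = -0.216436
  k=1: (−1)^2·4.8990/(2)·0.9960^1·0.0894^3 = +0.001745
d^2_{0,-1}(0.1791) = -0.216436 +0.001745 = -0.214691
Attach z-rotation phases: D = e^{-i(0)(5.3659)}·(-0.214691)·e^{-i(-1)(4.8128)} = -0.021521+0.213610i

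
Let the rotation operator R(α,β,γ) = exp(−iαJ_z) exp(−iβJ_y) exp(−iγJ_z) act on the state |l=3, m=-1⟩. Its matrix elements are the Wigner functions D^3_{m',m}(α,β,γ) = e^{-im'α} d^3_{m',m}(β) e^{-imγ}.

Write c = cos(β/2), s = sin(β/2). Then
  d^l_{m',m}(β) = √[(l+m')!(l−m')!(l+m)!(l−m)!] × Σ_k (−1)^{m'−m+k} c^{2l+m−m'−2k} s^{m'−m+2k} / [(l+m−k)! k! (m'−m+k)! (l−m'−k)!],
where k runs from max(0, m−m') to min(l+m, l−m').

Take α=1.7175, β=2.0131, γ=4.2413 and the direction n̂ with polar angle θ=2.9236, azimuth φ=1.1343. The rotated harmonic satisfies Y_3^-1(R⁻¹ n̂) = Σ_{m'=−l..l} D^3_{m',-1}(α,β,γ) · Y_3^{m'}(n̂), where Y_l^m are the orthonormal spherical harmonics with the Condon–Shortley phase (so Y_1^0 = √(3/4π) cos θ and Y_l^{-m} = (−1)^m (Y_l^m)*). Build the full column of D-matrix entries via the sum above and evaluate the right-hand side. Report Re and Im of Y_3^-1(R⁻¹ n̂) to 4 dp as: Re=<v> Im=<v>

Re=-0.0577 Im=-0.1715

Need the full column D^3_{m',-1} for m'=−3..3 at α=1.7175, β=2.0131, γ=4.2413.
cos(β/2)=0.534779, sin(β/2)=0.844992
d^3_{-3,-1}: single k=2 term ⇒ +0.226177;  D = -0.226069+0.007005i
d^3_{-2,-1}: k∈[1..2] ⇒ +0.116876 -0.583594 = -0.466718;  D = -0.082492-0.459370i
d^3_{-1,-1}: k∈[0..2] ⇒ +0.023391 -0.467189 +0.874803 = +0.431005;  D = +0.408526-0.137372i
d^3_{0,-1}: k∈[0..2] ⇒ -0.128031 +0.958943 -0.798046 = +0.032866;  D = -0.014917-0.029286i
d^3_{1,-1}: k∈[0..2] ⇒ +0.350392 -1.166404 +0.364012 = -0.452001;  D = +0.368452-0.261816i
d^3_{2,-1}: k∈[0..1] ⇒ -0.583594 +0.728513 = +0.144919;  D = +0.100309+0.104592i
d^3_{3,-1}: single k=0 term ⇒ +0.564683;  D = +0.346037-0.446235i
Y_3^{m'}(θ=2.9236,φ=1.1343) and Σ D·Y over m':
  (-0.2261+0.0070i)·(-0.0041+0.0011i)  (-0.0825-0.4594i)·(+0.0300+0.0358i)  (+0.4085-0.1374i)·(+0.1113-0.2386i)  (-0.0149-0.0293i)·(-0.6435+0.0000i)  (+0.3685-0.2618i)·(-0.1113-0.2386i)  (+0.1003+0.1046i)·(+0.0300-0.0358i)  (+0.3460-0.4462i)·(+0.0041+0.0011i)
Y_3^-1(R⁻¹ n̂) = -0.057655-0.171548i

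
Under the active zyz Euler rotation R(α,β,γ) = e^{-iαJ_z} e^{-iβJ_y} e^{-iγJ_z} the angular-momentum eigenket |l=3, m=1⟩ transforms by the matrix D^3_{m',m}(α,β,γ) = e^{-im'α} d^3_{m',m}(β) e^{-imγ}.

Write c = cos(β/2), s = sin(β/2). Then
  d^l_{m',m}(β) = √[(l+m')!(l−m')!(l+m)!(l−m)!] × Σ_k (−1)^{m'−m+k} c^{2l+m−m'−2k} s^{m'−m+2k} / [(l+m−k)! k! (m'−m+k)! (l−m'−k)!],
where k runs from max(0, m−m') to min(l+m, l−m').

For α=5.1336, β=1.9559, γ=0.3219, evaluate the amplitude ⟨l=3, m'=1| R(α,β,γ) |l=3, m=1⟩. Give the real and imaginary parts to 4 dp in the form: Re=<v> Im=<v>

Re=0.2573 Im=0.2801

D^3_{1,1}(5.1336,1.9559,0.3219) = e^{-i·1·5.1336}·d^3_{1,1}(1.9559)·e^{-i·1·0.3219}. Compute d first:
c=cos(1.9559/2)=0.558724, s=sin(1.9559/2)=0.829354; N=√[24·2·24·2]=48.000000
k∈{0,1,2} keeps every argument non-negative
  k=0: (−1)^0·48.0000/(48)·0.5587^6·0.8294^0 = +0.030422
  k=1: (−1)^1·48.0000/(6)·0.5587^4·0.8294^2 = -0.536239
  k=2: (−1)^2·48.0000/(8)·0.5587^2·0.8294^4 = +0.886145
d^3_{1,1}(1.9559) = +0.030422 -0.536239 +0.886145 = +0.380328
D = (+0.408866+0.912594i)·(+0.380328)·(+0.948636-0.316370i) = +0.257323+0.280061i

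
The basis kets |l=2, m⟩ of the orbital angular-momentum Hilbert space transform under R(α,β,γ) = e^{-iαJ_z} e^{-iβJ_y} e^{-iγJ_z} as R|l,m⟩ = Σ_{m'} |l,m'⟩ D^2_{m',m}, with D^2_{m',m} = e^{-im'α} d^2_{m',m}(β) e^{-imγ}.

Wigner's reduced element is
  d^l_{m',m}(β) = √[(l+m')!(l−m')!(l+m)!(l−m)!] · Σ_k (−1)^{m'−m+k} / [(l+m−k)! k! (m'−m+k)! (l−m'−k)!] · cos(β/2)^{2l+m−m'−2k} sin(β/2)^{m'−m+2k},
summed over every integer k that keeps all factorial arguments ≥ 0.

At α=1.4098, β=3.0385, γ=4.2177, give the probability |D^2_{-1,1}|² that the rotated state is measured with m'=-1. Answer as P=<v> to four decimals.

P=0.9737

First d^2_{-1,1}(β=3.0385), then the phase factors e^{-i(-1)α} and e^{-i(1)γ}:
Half-angle: c=0.051524, s=0.998672. N=√(1·6·6·1)=6.000000
k∈{2,3} keeps every argument non-negative
  k=2: (−1)^0·6.0000/(2)·0.0515^2·0.9987^2 = +0.007943
  k=3: (−1)^1·6.0000/(6)·0.0515^0·0.9987^4 = -0.994698
d^2_{-1,1}(3.0385) = +0.007943 -0.994698 = -0.986755
|D^2_{-1,1}|² = |d^2_{-1,1}(β)|² = (-0.986755)² = 0.973685 (the z-rotation phases have unit modulus)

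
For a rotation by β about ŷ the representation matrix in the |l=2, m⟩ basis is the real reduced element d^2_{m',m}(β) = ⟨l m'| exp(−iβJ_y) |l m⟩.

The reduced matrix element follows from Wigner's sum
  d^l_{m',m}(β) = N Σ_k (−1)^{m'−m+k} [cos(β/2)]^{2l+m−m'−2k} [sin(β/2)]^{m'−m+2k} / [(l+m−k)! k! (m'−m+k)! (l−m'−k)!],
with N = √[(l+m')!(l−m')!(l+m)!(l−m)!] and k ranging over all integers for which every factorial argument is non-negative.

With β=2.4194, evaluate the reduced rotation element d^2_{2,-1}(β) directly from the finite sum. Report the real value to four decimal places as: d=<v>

d=-0.5785

d^2_{2,-1}(β=2.4194) via Wigner's sum:
With c≡cos(β/2)=0.353300 and s≡sin(β/2)=0.935510, N=[24·1·1·6]^{1/2}=12.000000
Admissible k: 0..0 (factorial args all ≥0)
  k=0: (−1)^3·12.0000/(6)·0.3533^1·0.9355^3 = -0.578521
d^2_{2,-1}(2.4194) = -0.578521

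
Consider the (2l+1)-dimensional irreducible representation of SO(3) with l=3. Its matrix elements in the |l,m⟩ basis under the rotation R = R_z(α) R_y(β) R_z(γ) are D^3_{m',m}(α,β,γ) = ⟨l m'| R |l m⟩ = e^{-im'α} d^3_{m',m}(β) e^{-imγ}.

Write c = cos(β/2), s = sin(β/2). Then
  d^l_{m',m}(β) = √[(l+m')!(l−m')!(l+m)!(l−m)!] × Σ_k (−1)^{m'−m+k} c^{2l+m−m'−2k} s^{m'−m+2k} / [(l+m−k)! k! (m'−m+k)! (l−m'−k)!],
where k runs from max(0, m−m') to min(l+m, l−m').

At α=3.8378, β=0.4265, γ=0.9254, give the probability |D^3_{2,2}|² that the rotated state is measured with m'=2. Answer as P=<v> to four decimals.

P=0.4452

Split into d^3_{2,2}(β=0.4265) × two z-phases.
c=cos(0.4265/2)=0.977348, s=sin(0.4265/2)=0.211637; N=√[120·1·120·1]=120.000000
k∈{0,1} keeps every argument non-negative
  k=0: (−1)^0·120.0000/(120)·0.9773^6·0.2116^0 = +0.871558
  k=1: (−1)^1·120.0000/(24)·0.9773^4·0.2116^2 = -0.204339
d^3_{2,2}(0.4265) = +0.871558 -0.204339 = +0.667218
|D^3_{2,2}|² = |d^3_{2,2}(β)|² = (+0.667218)² = 0.445180 (the z-rotation phases have unit modulus)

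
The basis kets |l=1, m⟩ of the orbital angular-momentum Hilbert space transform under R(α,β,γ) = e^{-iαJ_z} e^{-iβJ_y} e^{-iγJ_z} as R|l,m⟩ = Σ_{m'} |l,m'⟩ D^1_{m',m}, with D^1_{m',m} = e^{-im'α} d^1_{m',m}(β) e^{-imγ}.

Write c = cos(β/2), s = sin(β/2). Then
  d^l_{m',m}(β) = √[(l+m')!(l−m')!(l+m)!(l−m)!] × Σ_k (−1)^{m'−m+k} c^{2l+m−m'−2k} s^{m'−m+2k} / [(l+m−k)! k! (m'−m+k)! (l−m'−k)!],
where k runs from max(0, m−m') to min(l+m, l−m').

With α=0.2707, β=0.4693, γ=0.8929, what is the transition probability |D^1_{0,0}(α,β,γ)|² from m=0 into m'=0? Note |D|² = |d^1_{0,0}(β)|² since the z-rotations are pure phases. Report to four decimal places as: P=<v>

P=0.7955

D^1_{0,0}(0.2707,0.4693,0.8929) = e^{-i·0·0.2707}·d^1_{0,0}(0.4693)·e^{-i·0·0.8929}. Compute d first:
Half-angle: c=0.972596, s=0.232503. N=√(1·1·1·1)=1.000000
The bounds max(0,m−m')=0 and min(l+m,l−m')=1 give 2 terms
  k=0: (−1)^0·1.0000/(1)·0.9726^2·0.2325^0 = +0.945943
  k=1: (−1)^1·1.0000/(1)·0.9726^0·0.2325^2 = -0.054057
d^1_{0,0}(0.4693) = +0.945943 -0.054057 = +0.891885
|D^1_{0,0}|² = |d^1_{0,0}(β)|² = (+0.891885)² = 0.795459 (the z-rotation phases have unit modulus)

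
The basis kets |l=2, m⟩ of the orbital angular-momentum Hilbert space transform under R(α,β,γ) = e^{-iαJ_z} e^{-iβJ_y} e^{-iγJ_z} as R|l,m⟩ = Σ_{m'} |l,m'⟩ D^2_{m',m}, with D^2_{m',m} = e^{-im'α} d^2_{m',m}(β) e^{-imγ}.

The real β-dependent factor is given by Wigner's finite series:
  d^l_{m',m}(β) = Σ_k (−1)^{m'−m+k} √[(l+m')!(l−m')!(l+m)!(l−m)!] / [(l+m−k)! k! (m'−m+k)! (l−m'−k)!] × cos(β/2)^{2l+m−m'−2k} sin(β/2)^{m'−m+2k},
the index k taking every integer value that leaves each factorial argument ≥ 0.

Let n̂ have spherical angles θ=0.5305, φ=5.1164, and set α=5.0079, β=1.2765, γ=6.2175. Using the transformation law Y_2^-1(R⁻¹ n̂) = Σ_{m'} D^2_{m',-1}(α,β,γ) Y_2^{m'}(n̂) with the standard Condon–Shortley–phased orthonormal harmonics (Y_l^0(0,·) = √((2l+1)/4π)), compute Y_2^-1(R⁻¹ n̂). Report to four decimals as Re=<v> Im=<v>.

Need the full column D^2_{m',-1} for m'=−2..2 at α=5.0079, β=1.2765, γ=6.2175.
cos(β/2)=0.803140, sin(β/2)=0.595791
d^2_{-2,-1}: single k=1 term ⇒ +0.617301;  D = -0.534061-0.309579i
d^2_{-1,-1}: k∈[0..1] ⇒ +0.416068 -0.686896 = -0.270828;  D = -0.061697+0.263707i
d^2_{0,-1}: k∈[0..1] ⇒ -0.756036 +0.416053 = -0.339984;  D = -0.339251+0.022316i
d^2_{1,-1}: k∈[0..1] ⇒ +0.686896 -0.126001 = +0.560895;  D = +0.198217+0.524703i
d^2_{2,-1}: single k=0 term ⇒ -0.339705;  D = +0.269049-0.207394i
Y_2^{m'}(θ=0.5305,φ=5.1164) and Σ D·Y over m':
  (-0.5341-0.3096i)·(-0.0683+0.0715i)  (-0.0617+0.2637i)·(+0.1325+0.3100i)  (-0.3393+0.0223i)·(+0.3886+0.0000i)  (+0.1982+0.5247i)·(-0.1325+0.3100i)  (+0.2690-0.2074i)·(-0.0683-0.0715i)
Y_2^-1(R⁻¹ n̂) = -0.385275-0.005689i

Re=-0.3853 Im=-0.0057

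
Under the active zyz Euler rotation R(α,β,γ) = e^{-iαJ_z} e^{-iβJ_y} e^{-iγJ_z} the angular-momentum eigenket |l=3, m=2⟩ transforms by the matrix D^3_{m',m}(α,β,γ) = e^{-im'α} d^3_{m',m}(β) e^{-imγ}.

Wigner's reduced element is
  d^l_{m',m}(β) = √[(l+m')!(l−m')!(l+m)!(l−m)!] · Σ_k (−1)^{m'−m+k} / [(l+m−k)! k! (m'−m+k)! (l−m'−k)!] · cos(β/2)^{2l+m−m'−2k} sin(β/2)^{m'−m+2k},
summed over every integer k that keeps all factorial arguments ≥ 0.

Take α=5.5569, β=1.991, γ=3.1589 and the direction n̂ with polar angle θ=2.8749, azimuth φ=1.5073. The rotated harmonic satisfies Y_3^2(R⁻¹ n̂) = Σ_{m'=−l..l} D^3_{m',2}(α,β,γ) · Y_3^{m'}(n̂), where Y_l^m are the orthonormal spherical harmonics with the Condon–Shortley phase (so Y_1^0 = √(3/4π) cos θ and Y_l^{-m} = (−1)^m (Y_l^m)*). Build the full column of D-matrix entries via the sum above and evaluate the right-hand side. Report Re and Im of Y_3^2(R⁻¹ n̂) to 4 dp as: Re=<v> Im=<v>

Need the full column D^3_{m',2} for m'=−3..3 at α=5.5569, β=1.991, γ=3.1589.
cos(β/2)=0.544083, sin(β/2)=0.839031
d^3_{-3,2}: single k=5 term ⇒ +0.554155;  D = -0.332126-0.443599i
d^3_{-2,2}: k∈[4..5] ⇒ +0.733522 -0.348874 = +0.384648;  D = +0.032123-0.383305i
d^3_{-1,2}: k∈[3..4] ⇒ +0.601673 -0.715411 = -0.113738;  D = -0.082371+0.078431i
d^3_{0,2}: k∈[2..3] ⇒ +0.337893 -0.803533 = -0.465641;  D = -0.465362+0.016115i
d^3_{1,2}: k∈[1..2] ⇒ +0.126504 -0.601673 = -0.475169;  D = -0.365966-0.303074i
d^3_{2,2}: k∈[0..1] ⇒ +0.025941 -0.308452 = -0.282511;  D = -0.043011-0.279218i
d^3_{3,2}: single k=0 term ⇒ -0.097990;  D = +0.053162-0.082315i
Y_3^{m'}(θ=2.8749,φ=1.5073) and Σ D·Y over m':
  (-0.3321-0.4436i)·(-0.0014+0.0075i)  (+0.0321-0.3833i)·(+0.0679+0.0087i)  (-0.0824+0.0784i)·(+0.0197-0.3105i)  (-0.4654+0.0161i)·(-0.5950+0.0000i)  (-0.3660-0.3031i)·(-0.0197-0.3105i)  (-0.0430-0.2792i)·(+0.0679-0.0087i)  (+0.0532-0.0823i)·(+0.0014+0.0075i)
Y_3^2(R⁻¹ n̂) = +0.217384+0.091227i

Re=0.2174 Im=0.0912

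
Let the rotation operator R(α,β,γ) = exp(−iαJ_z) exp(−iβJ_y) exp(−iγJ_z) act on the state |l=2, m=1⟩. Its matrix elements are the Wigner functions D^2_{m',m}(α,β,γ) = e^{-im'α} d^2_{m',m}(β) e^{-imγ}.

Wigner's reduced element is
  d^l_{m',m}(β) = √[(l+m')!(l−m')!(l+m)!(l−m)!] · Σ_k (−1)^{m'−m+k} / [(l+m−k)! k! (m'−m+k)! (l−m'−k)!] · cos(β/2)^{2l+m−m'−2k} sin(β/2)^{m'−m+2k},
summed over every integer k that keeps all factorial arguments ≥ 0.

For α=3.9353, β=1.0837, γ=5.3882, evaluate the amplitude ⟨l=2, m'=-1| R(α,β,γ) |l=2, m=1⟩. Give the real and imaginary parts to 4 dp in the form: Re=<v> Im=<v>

Re=0.0606 Im=-0.5114

Split into d^2_{-1,1}(β=1.0837) × two z-phases.
c=cos(1.0837/2)=0.856756, s=sin(1.0837/2)=0.515722; N=√[1·6·6·1]=6.000000
k: max(0,(1)−(-1))=2 … min(2+(1),2−(-1))=3
  k=2: (−1)^0·6.0000/(2)·0.8568^2·0.5157^2 = +0.585689
  k=3: (−1)^1·6.0000/(6)·0.8568^0·0.5157^4 = -0.070740
d^2_{-1,1}(1.0837) = +0.585689 -0.070740 = +0.514949
Attach z-rotation phases: D = e^{-i(-1)(3.9353)}·(+0.514949)·e^{-i(1)(5.3882)} = +0.060570-0.511374i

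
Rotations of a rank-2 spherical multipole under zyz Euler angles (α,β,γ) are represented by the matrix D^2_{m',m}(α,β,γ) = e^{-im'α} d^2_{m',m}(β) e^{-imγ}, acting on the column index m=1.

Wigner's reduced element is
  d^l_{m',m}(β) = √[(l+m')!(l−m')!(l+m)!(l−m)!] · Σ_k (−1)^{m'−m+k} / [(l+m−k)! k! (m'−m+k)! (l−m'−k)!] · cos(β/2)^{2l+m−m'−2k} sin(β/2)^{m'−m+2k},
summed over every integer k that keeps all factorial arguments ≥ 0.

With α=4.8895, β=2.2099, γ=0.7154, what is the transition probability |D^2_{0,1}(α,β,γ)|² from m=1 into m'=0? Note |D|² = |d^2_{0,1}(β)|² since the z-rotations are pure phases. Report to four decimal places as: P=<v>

Split into d^2_{0,1}(β=2.2099) × two z-phases.
c=cos(2.2099/2)=0.449179, s=sin(2.2099/2)=0.893442; N=√[2·2·6·1]=4.898979
k∈{1,2} keeps every argument non-negative
  k=1: (−1)^0·4.8990/(2)·0.4492^3·0.8934^1 = +0.198336
  k=2: (−1)^1·4.8990/(2)·0.4492^1·0.8934^3 = -0.784682
d^2_{0,1}(2.2099) = +0.198336 -0.784682 = -0.586347
|D^2_{0,1}|² = |d^2_{0,1}(β)|² = (-0.586347)² = 0.343803 (the z-rotation phases have unit modulus)

P=0.3438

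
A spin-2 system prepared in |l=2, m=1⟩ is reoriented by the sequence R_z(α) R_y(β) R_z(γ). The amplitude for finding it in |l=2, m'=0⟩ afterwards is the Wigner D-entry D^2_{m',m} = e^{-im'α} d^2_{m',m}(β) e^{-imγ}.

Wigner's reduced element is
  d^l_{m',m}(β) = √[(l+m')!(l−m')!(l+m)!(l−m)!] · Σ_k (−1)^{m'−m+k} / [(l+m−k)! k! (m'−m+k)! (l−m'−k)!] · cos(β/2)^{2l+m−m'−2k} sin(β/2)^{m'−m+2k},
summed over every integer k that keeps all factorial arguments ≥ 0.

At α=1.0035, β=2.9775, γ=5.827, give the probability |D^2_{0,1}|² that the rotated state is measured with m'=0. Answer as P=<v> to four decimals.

P=0.0390

D^2_{0,1}(1.0035,2.9775,5.827) = e^{-i·0·1.0035}·d^2_{0,1}(2.9775)·e^{-i·1·5.827}. Compute d first:
With c≡cos(β/2)=0.081954 and s≡sin(β/2)=0.996636, N=[2·2·6·1]^{1/2}=4.898979
k∈{1,2} keeps every argument non-negative
  k=1: (−1)^0·4.8990/(2)·0.0820^3·0.9966^1 = +0.001344
  k=2: (−1)^1·4.8990/(2)·0.0820^1·0.9966^3 = -0.198727
d^2_{0,1}(2.9775) = +0.001344 -0.198727 = -0.197383
|D^2_{0,1}|² = |d^2_{0,1}(β)|² = (-0.197383)² = 0.038960 (the z-rotation phases have unit modulus)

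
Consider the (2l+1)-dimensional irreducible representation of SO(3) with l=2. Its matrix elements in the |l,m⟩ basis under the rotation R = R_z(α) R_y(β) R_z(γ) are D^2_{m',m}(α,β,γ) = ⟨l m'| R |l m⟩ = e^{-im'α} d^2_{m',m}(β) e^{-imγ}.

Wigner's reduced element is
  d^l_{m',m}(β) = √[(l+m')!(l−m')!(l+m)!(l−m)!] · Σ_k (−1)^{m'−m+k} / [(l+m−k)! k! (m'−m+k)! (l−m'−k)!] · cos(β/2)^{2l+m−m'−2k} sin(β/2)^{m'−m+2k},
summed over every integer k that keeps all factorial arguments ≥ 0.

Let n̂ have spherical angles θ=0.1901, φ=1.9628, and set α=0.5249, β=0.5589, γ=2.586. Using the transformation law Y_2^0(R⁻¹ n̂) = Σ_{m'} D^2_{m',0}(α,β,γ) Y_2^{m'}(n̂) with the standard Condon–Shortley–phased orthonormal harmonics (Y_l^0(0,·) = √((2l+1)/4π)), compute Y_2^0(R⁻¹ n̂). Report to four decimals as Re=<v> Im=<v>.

Need the full column D^2_{m',0} for m'=−2..2 at α=0.5249, β=0.5589, γ=2.586.
cos(β/2)=0.961207, sin(β/2)=0.275827
d^2_{-2,0}: single k=2 term ⇒ +0.172180;  D = +0.085702+0.149336i
d^2_{-1,0}: k∈[1..2] ⇒ +0.600017 -0.049409 = +0.550608;  D = +0.476482+0.275924i
d^2_{0,0}: k∈[0..2] ⇒ +0.853627 -0.281169 +0.005788 = +0.578246;  D = +0.578246+0.000000i
d^2_{1,0}: k∈[0..1] ⇒ -0.600017 +0.049409 = -0.550608;  D = -0.476482+0.275924i
d^2_{2,0}: single k=0 term ⇒ +0.172180;  D = +0.085702-0.149336i
Y_2^{m'}(θ=0.1901,φ=1.9628) and Σ D·Y over m':
  (+0.0857+0.1493i)·(-0.0098+0.0097i)  (+0.4765+0.2759i)·(-0.0548-0.1325i)  (+0.5782+0.0000i)·(+0.5970+0.0000i)  (-0.4765+0.2759i)·(+0.0548-0.1325i)  (+0.0857-0.1493i)·(-0.0098-0.0097i)
Y_2^0(R⁻¹ n̂) = +0.361548-0.000000i

Re=0.3615 Im=0.0000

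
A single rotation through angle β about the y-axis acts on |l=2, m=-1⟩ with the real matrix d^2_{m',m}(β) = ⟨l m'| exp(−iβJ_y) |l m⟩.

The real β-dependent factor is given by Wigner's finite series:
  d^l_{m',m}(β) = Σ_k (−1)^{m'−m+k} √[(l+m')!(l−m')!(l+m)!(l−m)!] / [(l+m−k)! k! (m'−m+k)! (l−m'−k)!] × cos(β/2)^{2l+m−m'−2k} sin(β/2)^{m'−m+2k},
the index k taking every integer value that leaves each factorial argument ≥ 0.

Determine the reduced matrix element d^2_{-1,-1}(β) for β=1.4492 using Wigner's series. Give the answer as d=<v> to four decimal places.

d^2_{-1,-1}(β=1.4492) via Wigner's sum:
With c≡cos(β/2)=0.748765 and s≡sin(β/2)=0.662836, N=[1·6·1·6]^{1/2}=6.000000
k: max(0,(-1)−(-1))=0 … min(2+(-1),2−(-1))=1
  k=0: (−1)^0·6.0000/(6)·0.7488^4·0.6628^0 = +0.314327
  k=1: (−1)^1·6.0000/(2)·0.7488^2·0.6628^2 = -0.738965
d^2_{-1,-1}(1.4492) = +0.314327 -0.738965 = -0.424639

d=-0.4246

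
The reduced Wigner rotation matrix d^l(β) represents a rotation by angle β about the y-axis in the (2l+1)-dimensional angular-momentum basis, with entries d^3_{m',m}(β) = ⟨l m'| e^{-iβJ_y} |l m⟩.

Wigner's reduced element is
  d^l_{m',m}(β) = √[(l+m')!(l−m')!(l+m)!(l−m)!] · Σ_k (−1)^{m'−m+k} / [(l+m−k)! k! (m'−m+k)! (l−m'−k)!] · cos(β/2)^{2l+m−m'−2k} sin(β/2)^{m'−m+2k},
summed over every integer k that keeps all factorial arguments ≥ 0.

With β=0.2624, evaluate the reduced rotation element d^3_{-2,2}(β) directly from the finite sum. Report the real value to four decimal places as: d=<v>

d=0.0014

d^3_{-2,2}(β=0.2624) via Wigner's sum:
Half-angle: c=0.991406, s=0.130824. N=√(1·120·120·1)=120.000000
k∈{4,5} keeps every argument non-negative
  k=4: (−1)^0·120.0000/(24)·0.9914^2·0.1308^4 = +0.001440
  k=5: (−1)^1·120.0000/(120)·0.9914^0·0.1308^6 = -0.000005
d^3_{-2,2}(0.2624) = +0.001440 -0.000005 = +0.001435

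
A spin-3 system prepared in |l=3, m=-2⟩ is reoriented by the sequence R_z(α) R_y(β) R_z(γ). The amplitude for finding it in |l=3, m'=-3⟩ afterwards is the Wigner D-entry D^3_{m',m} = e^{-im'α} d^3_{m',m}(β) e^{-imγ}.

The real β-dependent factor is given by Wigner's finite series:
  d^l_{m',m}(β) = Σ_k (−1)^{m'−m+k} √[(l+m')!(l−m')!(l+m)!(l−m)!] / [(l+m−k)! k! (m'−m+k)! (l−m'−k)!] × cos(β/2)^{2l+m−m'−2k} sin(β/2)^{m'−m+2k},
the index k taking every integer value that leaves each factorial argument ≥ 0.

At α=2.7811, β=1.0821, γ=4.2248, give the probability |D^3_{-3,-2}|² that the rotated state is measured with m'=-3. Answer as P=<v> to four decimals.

P=0.3408

First d^3_{-3,-2}(β=1.0821), then the phase factors e^{-i(-3)α} and e^{-i(-2)γ}:
With c≡cos(β/2)=0.857168 and s≡sin(β/2)=0.515036, N=[1·720·1·120]^{1/2}=293.938769
k∈{1} keeps every argument non-negative
  k=1: (−1)^0·293.9388/(120)·0.8572^5·0.5150^1 = +0.583773
d^3_{-3,-2}(1.0821) = +0.583773
|D^3_{-3,-2}|² = |d^3_{-3,-2}(β)|² = (+0.583773)² = 0.340791 (the z-rotation phases have unit modulus)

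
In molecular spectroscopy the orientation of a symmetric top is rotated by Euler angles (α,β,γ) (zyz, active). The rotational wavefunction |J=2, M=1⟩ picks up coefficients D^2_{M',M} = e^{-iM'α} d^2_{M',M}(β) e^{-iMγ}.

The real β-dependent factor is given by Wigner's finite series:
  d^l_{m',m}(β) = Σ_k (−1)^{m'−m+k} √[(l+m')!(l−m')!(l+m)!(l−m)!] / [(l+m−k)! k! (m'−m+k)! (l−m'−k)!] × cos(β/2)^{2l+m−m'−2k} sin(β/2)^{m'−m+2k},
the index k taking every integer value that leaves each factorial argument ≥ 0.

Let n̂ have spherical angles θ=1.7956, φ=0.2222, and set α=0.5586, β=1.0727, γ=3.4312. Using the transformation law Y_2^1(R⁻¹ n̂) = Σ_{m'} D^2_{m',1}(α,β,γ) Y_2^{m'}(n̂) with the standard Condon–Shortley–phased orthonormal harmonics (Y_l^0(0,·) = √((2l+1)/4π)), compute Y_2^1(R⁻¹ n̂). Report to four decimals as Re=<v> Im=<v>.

Need the full column D^2_{m',1} for m'=−2..2 at α=0.5586, β=1.0727, γ=3.4312.
cos(β/2)=0.859580, sin(β/2)=0.511002
d^2_{-2,1}: single k=3 term ⇒ +0.229395;  D = -0.155220-0.168904i
d^2_{-1,1}: k∈[2..3] ⇒ +0.578813 -0.068185 = +0.510628;  D = -0.492265-0.135705i
d^2_{0,1}: k∈[1..2] ⇒ +0.794980 -0.280950 = +0.514030;  D = -0.492624+0.146795i
d^2_{1,1}: k∈[0..1] ⇒ +0.545939 -0.578813 = -0.032874;  D = +0.021741-0.024659i
d^2_{2,1}: single k=0 term ⇒ -0.649099;  D = +0.105969-0.640390i
Y_2^{m'}(θ=1.7956,φ=0.2222) and Σ D·Y over m':
  (-0.1552-0.1689i)·(+0.3314-0.1578i)  (-0.4923-0.1357i)·(-0.1638+0.0370i)  (-0.4926+0.1468i)·(-0.2684+0.0000i)  (+0.0217-0.0247i)·(+0.1638+0.0370i)  (+0.1060-0.6404i)·(+0.3314+0.1578i)
Y_2^1(R⁻¹ n̂) = +0.280394-0.265621i

Re=0.2804 Im=-0.2656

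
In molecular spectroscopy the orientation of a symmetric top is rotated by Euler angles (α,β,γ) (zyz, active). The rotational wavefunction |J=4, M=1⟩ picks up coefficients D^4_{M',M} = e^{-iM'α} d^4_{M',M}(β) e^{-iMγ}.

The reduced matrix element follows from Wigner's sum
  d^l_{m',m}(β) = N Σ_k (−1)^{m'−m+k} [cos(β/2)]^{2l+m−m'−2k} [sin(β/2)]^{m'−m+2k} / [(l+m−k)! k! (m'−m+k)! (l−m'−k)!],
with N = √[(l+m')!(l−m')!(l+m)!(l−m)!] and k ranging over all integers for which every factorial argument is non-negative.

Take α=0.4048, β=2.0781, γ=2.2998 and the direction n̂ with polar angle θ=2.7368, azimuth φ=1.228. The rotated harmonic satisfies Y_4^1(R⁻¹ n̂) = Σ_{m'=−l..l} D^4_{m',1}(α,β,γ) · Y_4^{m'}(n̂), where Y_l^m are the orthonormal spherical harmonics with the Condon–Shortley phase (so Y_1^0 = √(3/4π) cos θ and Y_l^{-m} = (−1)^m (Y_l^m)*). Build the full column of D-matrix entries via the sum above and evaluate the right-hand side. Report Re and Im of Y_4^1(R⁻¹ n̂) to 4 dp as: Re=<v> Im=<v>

Re=0.0182 Im=0.0542

Need the full column D^4_{m',1} for m'=−4..4 at α=0.4048, β=2.0781, γ=2.2998.
cos(β/2)=0.507039, sin(β/2)=0.861923
d^4_{-4,1}: single k=5 term ⇒ +0.464046;  D = +0.360654-0.292005i
d^4_{-3,1}: k∈[4..5] ⇒ +0.482569 -0.836689 = -0.354120;  D = -0.165218+0.313216i
d^4_{-2,1}: k∈[3..5] ⇒ +0.303479 -1.315447 +0.760251 = -0.251717;  D = -0.020266+0.250900i
d^4_{-1,1}: k∈[2..5] ⇒ +0.126237 -1.094363 +1.581194 -0.304612 = +0.308455;  D = -0.098260-0.292386i
d^4_{0,1}: k∈[1..4] ⇒ +0.033210 -0.575811 +1.663923 -0.801375 = +0.319948;  D = -0.213126-0.238630i
d^4_{1,1}: k∈[0..3] ⇒ +0.004369 -0.189356 +1.094363 -1.054129 = -0.144753;  D = +0.131150+0.061262i
d^4_{2,1}: k∈[0..2] ⇒ -0.031506 +0.455218 -0.876965 = -0.453253;  D = +0.453018+0.014589i
d^4_{3,1}: k∈[0..1] ⇒ +0.100198 -0.482569 = -0.382371;  D = +0.356134-0.139200i
d^4_{4,1}: single k=0 term ⇒ -0.160586;  D = +0.114455-0.112640i
Y_4^{m'}(θ=2.7368,φ=1.228) and Σ D·Y over m':
  (+0.3607-0.2920i)·(+0.0021+0.0104i)  (-0.1652+0.3132i)·(+0.0602-0.0363i)  (-0.0203+0.2509i)·(-0.1974-0.1614i)  (-0.0983-0.2924i)·(-0.1678+0.4701i)  (-0.2131-0.2386i)·(+0.2791+0.0000i)  (+0.1312+0.0613i)·(+0.1678+0.4701i)  (+0.4530+0.0146i)·(-0.1974+0.1614i)  (+0.3561-0.1392i)·(-0.0602-0.0363i)  (+0.1145-0.1126i)·(+0.0021-0.0104i)
Y_4^1(R⁻¹ n̂) = +0.018199+0.054223i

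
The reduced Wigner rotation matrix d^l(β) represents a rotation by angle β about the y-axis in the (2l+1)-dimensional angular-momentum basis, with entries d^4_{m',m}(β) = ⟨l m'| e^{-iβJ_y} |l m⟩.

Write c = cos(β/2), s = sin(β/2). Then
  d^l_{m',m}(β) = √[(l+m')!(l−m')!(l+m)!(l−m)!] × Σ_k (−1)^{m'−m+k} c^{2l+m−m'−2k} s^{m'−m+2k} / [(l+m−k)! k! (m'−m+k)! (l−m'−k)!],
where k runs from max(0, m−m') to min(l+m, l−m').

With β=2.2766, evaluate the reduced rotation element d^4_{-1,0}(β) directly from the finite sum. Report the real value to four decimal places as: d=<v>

d^4_{-1,0}(β=2.2766) via Wigner's sum:
With c≡cos(β/2)=0.419139 and s≡sin(β/2)=0.907922, N=[6·120·24·24]^{1/2}=643.987578
k∈{1,2,3,4} keeps every argument non-negative
  k=1: (−1)^0·643.9876/(144)·0.4191^7·0.9079^1 = +0.009227
  k=2: (−1)^1·643.9876/(24)·0.4191^5·0.9079^3 = -0.259777
  k=3: (−1)^2·643.9876/(24)·0.4191^3·0.9079^5 = +1.218940
  k=4: (−1)^3·643.9876/(144)·0.4191^1·0.9079^7 = -0.953264
d^4_{-1,0}(2.2766) = +0.009227 -0.259777 +1.218940 -0.953264 = +0.015126

d=0.0151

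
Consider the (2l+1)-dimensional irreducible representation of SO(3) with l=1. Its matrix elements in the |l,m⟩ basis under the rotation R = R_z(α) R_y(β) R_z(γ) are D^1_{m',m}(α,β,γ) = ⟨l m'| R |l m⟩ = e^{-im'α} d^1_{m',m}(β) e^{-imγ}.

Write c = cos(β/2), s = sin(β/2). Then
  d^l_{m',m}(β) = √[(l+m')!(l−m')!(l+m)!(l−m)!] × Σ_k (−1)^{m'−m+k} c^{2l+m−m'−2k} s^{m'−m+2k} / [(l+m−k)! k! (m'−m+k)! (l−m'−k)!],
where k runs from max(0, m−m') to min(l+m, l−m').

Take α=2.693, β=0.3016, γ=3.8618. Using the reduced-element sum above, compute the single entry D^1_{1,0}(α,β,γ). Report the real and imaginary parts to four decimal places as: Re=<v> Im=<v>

Split into d^1_{1,0}(β=0.3016) × two z-phases.
c=cos(0.3016/2)=0.988651, s=sin(0.3016/2)=0.150229; N=√[2·1·1·1]=1.414214
Admissible k: 0..0 (factorial args all ≥0)
  k=0: (−1)^1·1.4142/(1)·0.9887^1·0.1502^1 = -0.210045
d^1_{1,0}(0.3016) = -0.210045
Attach z-rotation phases: D = e^{-i(1)(2.693)}·(-0.210045)·e^{-i(0)(3.8618)} = +0.189263+0.091096i

Re=0.1893 Im=0.0911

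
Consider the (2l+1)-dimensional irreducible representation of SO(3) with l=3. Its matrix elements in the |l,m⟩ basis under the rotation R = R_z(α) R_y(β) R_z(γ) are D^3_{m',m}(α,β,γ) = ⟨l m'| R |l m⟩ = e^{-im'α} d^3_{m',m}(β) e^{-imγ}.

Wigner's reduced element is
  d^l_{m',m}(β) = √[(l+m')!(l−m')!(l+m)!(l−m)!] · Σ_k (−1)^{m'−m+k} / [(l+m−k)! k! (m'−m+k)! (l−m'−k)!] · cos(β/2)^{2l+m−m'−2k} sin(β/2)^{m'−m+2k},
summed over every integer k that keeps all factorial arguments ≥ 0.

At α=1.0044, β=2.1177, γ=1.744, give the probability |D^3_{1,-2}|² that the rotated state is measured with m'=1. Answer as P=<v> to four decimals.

D^3_{1,-2}(1.0044,2.1177,1.744) = e^{-i·1·1.0044}·d^3_{1,-2}(2.1177)·e^{-i·-2·1.744}. Compute d first:
c=cos(2.1177/2)=0.489875, s=sin(2.1177/2)=0.871793; N=√[24·2·1·120]=75.894664
Admissible k: 0..1 (factorial args all ≥0)
  k=0: (−1)^3·75.8947/(12)·0.4899^3·0.8718^3 = -0.492635
  k=1: (−1)^4·75.8947/(24)·0.4899^1·0.8718^5 = +0.780102
d^3_{1,-2}(2.1177) = -0.492635 +0.780102 = +0.287467
|D^3_{1,-2}|² = |d^3_{1,-2}(β)|² = (+0.287467)² = 0.082637 (the z-rotation phases have unit modulus)

P=0.0826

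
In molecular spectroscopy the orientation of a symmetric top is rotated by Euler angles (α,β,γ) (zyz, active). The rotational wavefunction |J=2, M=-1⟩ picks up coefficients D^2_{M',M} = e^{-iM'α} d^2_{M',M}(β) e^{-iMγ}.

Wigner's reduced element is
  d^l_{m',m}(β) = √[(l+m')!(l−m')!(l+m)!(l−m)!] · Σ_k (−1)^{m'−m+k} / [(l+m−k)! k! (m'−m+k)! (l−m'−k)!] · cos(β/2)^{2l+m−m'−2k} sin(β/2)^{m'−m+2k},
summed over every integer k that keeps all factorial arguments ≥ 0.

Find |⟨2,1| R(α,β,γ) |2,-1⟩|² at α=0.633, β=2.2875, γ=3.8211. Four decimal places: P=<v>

P=0.0676

D^2_{1,-1}(0.633,2.2875,3.8211) = e^{-i·1·0.633}·d^2_{1,-1}(2.2875)·e^{-i·-1·3.8211}. Compute d first:
Half-angle: c=0.414184, s=0.910193. N=√(6·1·1·6)=6.000000
The bounds max(0,m−m')=0 and min(l+m,l−m')=1 give 2 terms
  k=0: (−1)^2·6.0000/(2)·0.4142^2·0.9102^2 = +0.426359
  k=1: (−1)^3·6.0000/(6)·0.4142^0·0.9102^4 = -0.686332
d^2_{1,-1}(2.2875) = +0.426359 -0.686332 = -0.259973
|D^2_{1,-1}|² = |d^2_{1,-1}(β)|² = (-0.259973)² = 0.067586 (the z-rotation phases have unit modulus)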